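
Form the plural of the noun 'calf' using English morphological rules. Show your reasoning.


Apply rule: Change -f to -ves. 'calf' becomes 'calves'.

calves


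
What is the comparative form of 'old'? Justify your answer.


Apply comparative formation (add -er): 'old' -> 'older'.

older


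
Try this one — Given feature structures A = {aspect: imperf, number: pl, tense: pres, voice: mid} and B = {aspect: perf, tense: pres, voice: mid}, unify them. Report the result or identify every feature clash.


Compare features:
aspect: A=imperf vs B=perf -> CLASH
number: A=pl vs B=_ -> unified: pl
tense: A=pres vs B=pres -> unified: pres
voice: A=mid vs B=mid -> unified: mid
Clash detected on feature 'aspect' (imperf vs perf); unification fails.

CLASH on 'aspect' (imperf vs perf)


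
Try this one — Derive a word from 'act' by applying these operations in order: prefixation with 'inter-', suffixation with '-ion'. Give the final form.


Step 1: Add prefix 'inter-' to 'act' = 'interact'
Step 2: Add suffix '-ion' to 'interact' = 'interaction'

interaction


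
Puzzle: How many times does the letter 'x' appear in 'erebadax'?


Letter 'x' in 'erebadax': found at position(s) 8 = 1 occurrence(s).

1


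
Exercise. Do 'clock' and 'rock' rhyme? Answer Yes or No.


Rime (stressed vowel + following sounds) of 'clock': -ock = /ɒk/
Rime of 'rock': -ock = /ɒk/
/ɒk/ and /ɒk/ are the same ending sound, so the words rhyme.

Yes


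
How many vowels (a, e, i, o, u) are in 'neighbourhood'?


Vowels in 'neighbourhood': e, i, o, u, o, o = 6 vowels.

6


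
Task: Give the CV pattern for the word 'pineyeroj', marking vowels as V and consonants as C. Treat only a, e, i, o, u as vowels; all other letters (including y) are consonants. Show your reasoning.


Letter mapping: p = C, i = V, n = C, e = V, y = C, e = V, r = C, o = V, j = C.

CVCVCVCVC


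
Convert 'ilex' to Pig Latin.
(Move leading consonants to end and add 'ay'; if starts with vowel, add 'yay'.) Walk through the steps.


'ilex' starts with a vowel, so add 'yay': 'ilexyay'.

ilexyay


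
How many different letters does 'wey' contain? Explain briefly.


Unique letters in 'wey': {e, w, y} = 3 distinct letters.

3


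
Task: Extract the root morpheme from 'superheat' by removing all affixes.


Remove prefix 'super' from 'superheat' to get root 'heat'.

heat


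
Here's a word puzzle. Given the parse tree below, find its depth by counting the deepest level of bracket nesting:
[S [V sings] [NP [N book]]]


Count bracket nesting levels:
'[' at pos 0: depth = 1
'[' at pos 3: depth = 2
'[' at pos 13: depth = 2
'[' at pos 17: depth = 3
Maximum depth reached: 3

3


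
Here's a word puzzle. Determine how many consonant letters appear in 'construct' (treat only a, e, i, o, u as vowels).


Consonants in 'construct': c, n, s, t, r, c, t = 7 consonants.

7


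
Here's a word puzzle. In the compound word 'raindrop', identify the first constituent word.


Split 'raindrop' into 'rain' + 'drop'. The first part is 'rain'.

rain


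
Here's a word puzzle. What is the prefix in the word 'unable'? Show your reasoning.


The word 'unable' = 'un' (prefix) + 'able' (root). The prefix is 'un'.

un


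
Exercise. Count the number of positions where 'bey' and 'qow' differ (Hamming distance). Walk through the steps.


Alignment:
Position 1: 'b' vs 'q' = DIFFER
Position 2: 'e' vs 'o' = DIFFER
Position 3: 'y' vs 'w' = DIFFER
Total differences: 3

3


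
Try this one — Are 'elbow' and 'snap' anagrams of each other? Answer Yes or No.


Sorted letters of 'elbow': 'below'
Sorted letters of 'snap': 'anps'
They do not match.

No


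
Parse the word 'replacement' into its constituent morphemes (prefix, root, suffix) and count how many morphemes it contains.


Step 1: Identify prefix: 're' (meaning: again)
Step 2: Identify root: 'place'
Step 3: Identify suffix(es): 'ment'
Decomposition: re- (prefix: again) + place (root) + -ment (suffix: action/result)
Total morphemes: 3

3 morphemes (re- (prefix: again) + place (root) + -ment (suffix: action/result))


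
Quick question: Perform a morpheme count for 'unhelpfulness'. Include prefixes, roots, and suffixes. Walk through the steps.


Decomposition: un- (prefix) + help (root) + -ful (suffix) + -ness (suffix) = 4 morpheme(s)

4 morphemes


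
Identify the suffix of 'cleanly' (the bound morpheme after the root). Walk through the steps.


The word 'cleanly' = 'clean' (root) + '-ly' (suffix). The suffix is '-ly'.

ly


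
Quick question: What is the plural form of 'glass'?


Apply rule: Add -es (sibilant/fricative ending). 'glass' becomes 'glasses'.

glasses


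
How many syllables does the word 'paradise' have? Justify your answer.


Break 'paradise' into syllables: par-a-dise -> par | a | dise = 3 syllables

3 syllables


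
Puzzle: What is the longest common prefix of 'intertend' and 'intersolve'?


Compare from the start: 5 characters match: 'inter'. Mismatch at position 6: 't' vs 's'.

inter


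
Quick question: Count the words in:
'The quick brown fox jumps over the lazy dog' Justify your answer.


Split into words: The | quick | brown | fox | jumps | over | the | lazy | dog = 9 words.

9


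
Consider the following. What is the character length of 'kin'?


Spell out 'kin' and number each letter: k(1), i(2), n(3). Total: 3 letters.

3


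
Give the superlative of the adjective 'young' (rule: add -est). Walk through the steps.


Apply superlative formation (add -est): 'young' -> 'youngest'.

youngest


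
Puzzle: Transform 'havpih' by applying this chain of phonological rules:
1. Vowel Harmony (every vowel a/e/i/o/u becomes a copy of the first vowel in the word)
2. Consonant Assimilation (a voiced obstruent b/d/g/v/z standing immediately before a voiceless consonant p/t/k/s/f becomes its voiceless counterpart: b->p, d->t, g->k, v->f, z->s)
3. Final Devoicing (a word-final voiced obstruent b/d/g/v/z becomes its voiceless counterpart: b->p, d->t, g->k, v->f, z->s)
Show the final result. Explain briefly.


Starting form: 'havpih'
Rule 1: Vowel Harmony: all vowels become 'a' (matching first vowel). 'havpih' -> 'havpah'
Rule 2: Consonant Assimilation: voiced obstruent before voiceless consonant becomes voiceless ('vp' -> 'fp'). 'havpah' -> 'hafpah'
Rule 3: Final Devoicing: final consonant 'h' is not one of the voiced obstruents b/d/g/v/z. No change.
Final form: 'hafpah'

hafpah


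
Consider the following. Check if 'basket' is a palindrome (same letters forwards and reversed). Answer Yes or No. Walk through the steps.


Forward: 'basket'
Reversed: 'teksab'
They differ.

No


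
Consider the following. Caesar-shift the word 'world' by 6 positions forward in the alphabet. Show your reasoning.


Shift each letter by 6: w -> c, o -> u, r -> x, l -> r, d -> j. Result: 'cuxrj'.

cuxrj


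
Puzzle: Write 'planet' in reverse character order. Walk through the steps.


Reverse 'planet' character by character: 'tenalp'.

tenalp


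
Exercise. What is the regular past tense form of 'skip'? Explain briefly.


Apply rule: Double final consonant and add -ed. 'skip' becomes 'skipped'.

skipped


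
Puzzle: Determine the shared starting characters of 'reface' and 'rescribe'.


Compare from the start: 2 characters match: 're'. Mismatch at position 3: 'f' vs 's'.

re


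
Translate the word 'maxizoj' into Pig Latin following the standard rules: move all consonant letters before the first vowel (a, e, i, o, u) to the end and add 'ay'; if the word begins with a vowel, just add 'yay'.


'maxizoj': move consonant cluster 'm' to end and add 'ay': 'axizojmay'.

axizojmay


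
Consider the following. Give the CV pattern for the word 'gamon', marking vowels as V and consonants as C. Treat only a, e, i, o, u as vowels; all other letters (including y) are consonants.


Letter mapping: g = C, a = V, m = C, o = V, n = C.

CVCVC


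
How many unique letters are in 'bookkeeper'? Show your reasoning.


Unique letters in 'bookkeeper': {b, e, k, o, p, r} = 6 distinct letters.

6


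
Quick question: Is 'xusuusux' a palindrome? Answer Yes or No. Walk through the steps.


Forward: 'xusuusux'
Reversed: 'xusuusux'
They are identical.

Yes


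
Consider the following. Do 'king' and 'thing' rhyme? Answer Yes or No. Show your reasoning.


Rime (stressed vowel + following sounds) of 'king': -ing = /ɪŋ/
Rime of 'thing': -ing = /ɪŋ/
/ɪŋ/ and /ɪŋ/ are the same ending sound, so the words rhyme.

Yes


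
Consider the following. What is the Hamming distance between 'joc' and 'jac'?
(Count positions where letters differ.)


Alignment:
Position 1: 'j' vs 'j' = match
Position 2: 'o' vs 'a' = DIFFER
Position 3: 'c' vs 'c' = match
Total differences: 1

1


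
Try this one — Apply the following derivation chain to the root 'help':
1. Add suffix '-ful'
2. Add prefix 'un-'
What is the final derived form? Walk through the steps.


Step 1: Add suffix '-ful' to 'help' = 'helpful'
Step 2: Add prefix 'un-' to 'helpful' = 'unhelpful'

unhelpful


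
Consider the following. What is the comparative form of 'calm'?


Apply comparative formation (add -er): 'calm' -> 'calmer'.

calmer


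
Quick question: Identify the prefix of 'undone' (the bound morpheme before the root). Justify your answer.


The word 'undone' = 'un' (prefix) + 'done' (root). The prefix is 'un'.

un


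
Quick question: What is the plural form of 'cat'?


Apply rule: Add -s. 'cat' becomes 'cats'.

cats


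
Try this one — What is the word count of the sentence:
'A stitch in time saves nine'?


Split into words: A | stitch | in | time | saves | nine = 6 words.

6


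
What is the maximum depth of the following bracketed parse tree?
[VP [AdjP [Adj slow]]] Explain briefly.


Count bracket nesting levels:
'[' at pos 0: depth = 1
'[' at pos 4: depth = 2
'[' at pos 10: depth = 3
Maximum depth reached: 3

3


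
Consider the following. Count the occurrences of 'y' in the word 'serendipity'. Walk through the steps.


Letter 'y' in 'serendipity': found at position(s) 11 = 1 occurrence(s).

1


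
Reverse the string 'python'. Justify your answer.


Reverse 'python' character by character: 'nohtyp'.

nohtyp


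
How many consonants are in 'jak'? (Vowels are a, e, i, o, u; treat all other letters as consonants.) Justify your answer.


Consonants in 'jak': j, k = 2 consonants.

2


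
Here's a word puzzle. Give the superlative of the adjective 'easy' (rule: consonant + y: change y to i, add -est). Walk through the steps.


Apply superlative formation (consonant + y: change y to i, add -est): 'easy' -> 'easiest'.

easiest


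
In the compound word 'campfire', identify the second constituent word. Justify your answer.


Split 'campfire' into 'camp' + 'fire'. The second part is 'fire'.

fire


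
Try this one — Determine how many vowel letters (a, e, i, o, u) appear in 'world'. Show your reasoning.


Vowels in 'world': o = 1 vowels.

1


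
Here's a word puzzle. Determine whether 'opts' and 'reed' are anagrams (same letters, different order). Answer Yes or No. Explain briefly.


Sorted letters of 'opts': 'opst'
Sorted letters of 'reed': 'deer'
They do not match.

No


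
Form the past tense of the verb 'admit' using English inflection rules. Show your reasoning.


Apply rule: Double final consonant and add -ed. 'admit' becomes 'admitted'.

admitted


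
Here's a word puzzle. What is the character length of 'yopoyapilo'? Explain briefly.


Spell out 'yopoyapilo' and number each letter: y(1), o(2), p(3), o(4), y(5), a(6), p(7), i(8), l(9), o(10). Total: 10 letters.

10


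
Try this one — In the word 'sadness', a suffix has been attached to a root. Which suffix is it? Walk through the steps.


The word 'sadness' = 'sad' (root) + '-ness' (suffix). The suffix is '-ness'.

ness


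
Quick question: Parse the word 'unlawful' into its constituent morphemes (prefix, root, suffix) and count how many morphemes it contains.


Step 1: Identify prefix: 'un' (meaning: not/reverse)
Step 2: Identify root: 'law'
Step 3: Identify suffix(es): 'ful'
Decomposition: un- (prefix: not/reverse) + law (root) + -ful (suffix: full of)
Total morphemes: 3

3 morphemes (un- (prefix: not/reverse) + law (root) + -ful (suffix: full of))


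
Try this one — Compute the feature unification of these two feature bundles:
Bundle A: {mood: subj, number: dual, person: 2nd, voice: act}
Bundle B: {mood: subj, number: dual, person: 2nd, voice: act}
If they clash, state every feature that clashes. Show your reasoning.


Compare features:
mood: A=subj vs B=subj -> unified: subj
number: A=dual vs B=dual -> unified: dual
person: A=2nd vs B=2nd -> unified: 2nd
voice: A=act vs B=act -> unified: act
No clashes found.

Unified: {mood: subj, number: dual, person: 2nd, voice: act}


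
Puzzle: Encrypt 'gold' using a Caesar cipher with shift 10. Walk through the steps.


Shift each letter by 10: g -> q, o -> y, l -> v, d -> n. Result: 'qyvn'.

qyvn


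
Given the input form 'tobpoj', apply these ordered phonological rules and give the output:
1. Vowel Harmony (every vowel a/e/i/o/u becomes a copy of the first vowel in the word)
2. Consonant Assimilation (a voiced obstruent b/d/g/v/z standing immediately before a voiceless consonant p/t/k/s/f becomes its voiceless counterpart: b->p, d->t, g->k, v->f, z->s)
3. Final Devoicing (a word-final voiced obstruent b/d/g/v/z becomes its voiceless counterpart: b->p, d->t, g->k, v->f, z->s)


Starting form: 'tobpoj'
Rule 1: Vowel Harmony: all vowels already match. No change.
Rule 2: Consonant Assimilation: voiced obstruent before voiceless consonant becomes voiceless ('bp' -> 'pp'). 'tobpoj' -> 'toppoj'
Rule 3: Final Devoicing: final consonant 'j' is not one of the voiced obstruents b/d/g/v/z. No change.
Final form: 'toppoj'

toppoj


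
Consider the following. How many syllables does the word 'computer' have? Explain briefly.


Break 'computer' into syllables: com-pu-ter -> com | pu | ter = 3 syllables

3 syllables


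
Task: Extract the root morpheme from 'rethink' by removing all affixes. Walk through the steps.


Remove prefix 're' from 'rethink' to get root 'think'.

think


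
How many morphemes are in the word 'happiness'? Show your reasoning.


Decomposition: happy (root) + -ness (suffix) = 2 morpheme(s)

2 morphemes


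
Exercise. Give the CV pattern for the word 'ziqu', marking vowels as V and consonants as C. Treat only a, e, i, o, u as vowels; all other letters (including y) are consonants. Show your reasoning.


Letter mapping: z = C, i = V, q = C, u = V.

CVCV


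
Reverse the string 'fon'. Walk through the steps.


Reverse 'fon' character by character: 'nof'.

nof


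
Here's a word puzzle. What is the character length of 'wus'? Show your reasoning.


Spell out 'wus' and number each letter: w(1), u(2), s(3). Total: 3 letters.

3


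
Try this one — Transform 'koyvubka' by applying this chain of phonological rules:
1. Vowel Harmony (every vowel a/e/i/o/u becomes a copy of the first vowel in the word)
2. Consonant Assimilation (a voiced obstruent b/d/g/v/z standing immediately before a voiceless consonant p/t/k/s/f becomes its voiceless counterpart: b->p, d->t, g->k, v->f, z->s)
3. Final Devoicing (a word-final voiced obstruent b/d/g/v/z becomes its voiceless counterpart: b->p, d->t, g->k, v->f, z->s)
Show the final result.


Starting form: 'koyvubka'
Rule 1: Vowel Harmony: all vowels become 'o' (matching first vowel). 'koyvubka' -> 'koyvobko'
Rule 2: Consonant Assimilation: voiced obstruent before voiceless consonant becomes voiceless ('bk' -> 'pk'). 'koyvobko' -> 'koyvopko'
Rule 3: Final Devoicing: the word ends in the vowel 'o', not a consonant. No change.
Final form: 'koyvopko'

koyvopko


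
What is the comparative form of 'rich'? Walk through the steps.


Apply comparative formation (add -er): 'rich' -> 'richer'.

richer


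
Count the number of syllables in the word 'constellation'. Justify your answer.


Break 'constellation' into syllables: con-stel-la-tion -> con | stel | la | tion = 4 syllables

4 syllables


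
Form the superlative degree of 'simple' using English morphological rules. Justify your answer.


Apply superlative formation (ends in e: add -st): 'simple' -> 'simplest'.

simplest


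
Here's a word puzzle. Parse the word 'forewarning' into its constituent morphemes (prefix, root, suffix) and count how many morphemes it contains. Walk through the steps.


Step 1: Identify prefix: 'fore' (meaning: before/front)
Step 2: Identify root: 'warn'
Step 3: Identify suffix(es): 'ing'
Decomposition: fore- (prefix: before/front) + warn (root) + -ing (suffix: ongoing action)
Total morphemes: 3

3 morphemes (fore- (prefix: before/front) + warn (root) + -ing (suffix: ongoing action))


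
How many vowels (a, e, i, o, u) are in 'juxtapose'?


Vowels in 'juxtapose': u, a, o, e = 4 vowels.

4


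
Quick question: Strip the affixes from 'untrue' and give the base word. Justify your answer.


Remove prefix 'un' from 'untrue' to get root 'true'.

true


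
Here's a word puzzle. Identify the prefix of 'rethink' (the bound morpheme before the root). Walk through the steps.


The word 'rethink' = 're' (prefix) + 'think' (root). The prefix is 're'.

re


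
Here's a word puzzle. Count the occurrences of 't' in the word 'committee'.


Letter 't' in 'committee': found at position(s) 6, 7 = 2 occurrence(s).

2


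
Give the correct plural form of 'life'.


Apply rule: Change -fe to -ves. 'life' becomes 'lives'.

lives


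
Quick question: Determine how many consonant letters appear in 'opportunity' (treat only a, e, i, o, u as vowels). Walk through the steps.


Consonants in 'opportunity': p, p, r, t, n, t, y = 7 consonants.

7


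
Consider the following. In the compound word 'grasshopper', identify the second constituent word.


Split 'grasshopper' into 'grass' + 'hopper'. The second part is 'hopper'.

hopper


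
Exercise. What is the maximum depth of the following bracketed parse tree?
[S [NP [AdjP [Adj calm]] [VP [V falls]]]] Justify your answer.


Count bracket nesting levels:
'[' at pos 0: depth = 1
'[' at pos 3: depth = 2
'[' at pos 7: depth = 3
'[' at pos 13: depth = 4
'[' at pos 25: depth = 3
'[' at pos 29: depth = 4
Maximum depth reached: 4

4


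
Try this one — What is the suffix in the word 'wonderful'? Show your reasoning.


The word 'wonderful' = 'wonder' (root) + '-ful' (suffix). The suffix is '-ful'.

ful


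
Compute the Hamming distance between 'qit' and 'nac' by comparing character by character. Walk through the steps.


Alignment:
Position 1: 'q' vs 'n' = DIFFER
Position 2: 'i' vs 'a' = DIFFER
Position 3: 't' vs 'c' = DIFFER
Total differences: 3

3


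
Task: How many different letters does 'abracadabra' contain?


Unique letters in 'abracadabra': {a, b, c, d, r} = 5 distinct letters.

5


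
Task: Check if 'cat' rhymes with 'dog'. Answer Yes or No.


Rime (stressed vowel + following sounds) of 'cat': -at = /æt/
Rime of 'dog': -og = /ɒg/
/æt/ and /ɒg/ are different ending sounds, so the words do not rhyme.

No


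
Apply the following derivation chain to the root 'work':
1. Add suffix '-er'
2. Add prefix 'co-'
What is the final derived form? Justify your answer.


Step 1: Add suffix '-er' to 'work' = 'worker'
Step 2: Add prefix 'co-' to 'worker' = 'coworker'

coworker


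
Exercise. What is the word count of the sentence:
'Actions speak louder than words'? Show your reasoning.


Split into words: Actions | speak | louder | than | words = 5 words.

5


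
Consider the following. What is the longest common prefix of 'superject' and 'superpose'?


Compare from the start: 5 characters match: 'super'. Mismatch at position 6: 'j' vs 'p'.

super


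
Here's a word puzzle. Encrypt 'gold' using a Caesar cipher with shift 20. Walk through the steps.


Shift each letter by 20: g -> a, o -> i, l -> f, d -> x. Result: 'aifx'.

aifx


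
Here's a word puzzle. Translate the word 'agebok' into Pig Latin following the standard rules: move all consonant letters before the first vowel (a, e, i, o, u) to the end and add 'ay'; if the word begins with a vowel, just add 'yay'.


'agebok' starts with a vowel, so add 'yay': 'agebokyay'.

agebokyay


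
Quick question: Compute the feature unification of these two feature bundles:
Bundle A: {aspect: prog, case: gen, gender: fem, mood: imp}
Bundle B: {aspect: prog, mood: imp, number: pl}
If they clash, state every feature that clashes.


Compare features:
aspect: A=prog vs B=prog -> unified: prog
case: A=gen vs B=_ -> unified: gen
gender: A=fem vs B=_ -> unified: fem
mood: A=imp vs B=imp -> unified: imp
number: A=_ vs B=pl -> unified: pl
No clashes found.

Unified: {aspect: prog, case: gen, gender: fem, mood: imp, number: pl}


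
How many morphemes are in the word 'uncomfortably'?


Decomposition: un- (prefix) + comfort (root) + -able (suffix) + -ly (suffix) = 4 morpheme(s)

4 morphemes


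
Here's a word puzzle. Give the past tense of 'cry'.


Apply rule: Change -y to -ied. 'cry' becomes 'cried'.

cried


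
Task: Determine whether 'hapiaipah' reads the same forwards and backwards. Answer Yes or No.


Forward: 'hapiaipah'
Reversed: 'hapiaipah'
They are identical.

Yes


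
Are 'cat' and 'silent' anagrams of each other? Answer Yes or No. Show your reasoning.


Sorted letters of 'cat': 'act'
Sorted letters of 'silent': 'eilnst'
They do not match.

No


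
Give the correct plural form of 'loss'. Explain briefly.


Apply rule: Add -es (sibilant/fricative ending). 'loss' becomes 'losses'.

losses


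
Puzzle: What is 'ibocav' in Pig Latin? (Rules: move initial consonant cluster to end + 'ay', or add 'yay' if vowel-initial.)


'ibocav' starts with a vowel, so add 'yay': 'ibocavyay'.

ibocavyay


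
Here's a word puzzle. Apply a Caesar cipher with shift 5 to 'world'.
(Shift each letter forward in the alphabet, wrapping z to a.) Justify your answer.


Shift each letter by 5: w -> b, o -> t, r -> w, l -> q, d -> i. Result: 'btwqi'.

btwqi


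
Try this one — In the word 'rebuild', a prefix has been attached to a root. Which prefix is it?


The word 'rebuild' = 're' (prefix) + 'build' (root). The prefix is 're'.

re


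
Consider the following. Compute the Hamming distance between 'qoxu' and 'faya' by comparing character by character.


Alignment:
Position 1: 'q' vs 'f' = DIFFER
Position 2: 'o' vs 'a' = DIFFER
Position 3: 'x' vs 'y' = DIFFER
Position 4: 'u' vs 'a' = DIFFER
Total differences: 4

4


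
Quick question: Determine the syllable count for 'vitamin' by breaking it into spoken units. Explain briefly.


Break 'vitamin' into syllables: vi-ta-min -> vi | ta | min = 3 syllables

3 syllables


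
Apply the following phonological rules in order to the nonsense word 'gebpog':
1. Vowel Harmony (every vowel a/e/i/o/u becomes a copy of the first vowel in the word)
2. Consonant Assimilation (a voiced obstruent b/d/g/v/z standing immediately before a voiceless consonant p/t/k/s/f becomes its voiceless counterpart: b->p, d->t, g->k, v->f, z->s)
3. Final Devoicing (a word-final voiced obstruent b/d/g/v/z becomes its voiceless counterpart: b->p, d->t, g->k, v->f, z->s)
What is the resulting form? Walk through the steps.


Starting form: 'gebpog'
Rule 1: Vowel Harmony: all vowels become 'e' (matching first vowel). 'gebpog' -> 'gebpeg'
Rule 2: Consonant Assimilation: voiced obstruent before voiceless consonant becomes voiceless ('bp' -> 'pp'). 'gebpeg' -> 'geppeg'
Rule 3: Final Devoicing: word-final voiced obstruent 'g' becomes voiceless 'k'. 'geppeg' -> 'geppek'
Final form: 'geppek'

geppek


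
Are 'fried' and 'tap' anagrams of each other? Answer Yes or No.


Sorted letters of 'fried': 'defir'
Sorted letters of 'tap': 'apt'
They do not match.

No


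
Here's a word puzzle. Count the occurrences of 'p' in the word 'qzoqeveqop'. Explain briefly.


Letter 'p' in 'qzoqeveqop': found at position(s) 10 = 1 occurrence(s).

1


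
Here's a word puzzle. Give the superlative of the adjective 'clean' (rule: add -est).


Apply superlative formation (add -est): 'clean' -> 'cleanest'.

cleanest


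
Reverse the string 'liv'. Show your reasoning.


Reverse 'liv' character by character: 'vil'.

vil


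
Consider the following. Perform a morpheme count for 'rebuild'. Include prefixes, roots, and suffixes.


Decomposition: re- (prefix) + build (root) = 2 morpheme(s)

2 morphemes


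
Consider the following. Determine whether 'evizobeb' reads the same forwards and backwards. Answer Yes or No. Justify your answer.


Forward: 'evizobeb'
Reversed: 'bebozive'
They differ.

No


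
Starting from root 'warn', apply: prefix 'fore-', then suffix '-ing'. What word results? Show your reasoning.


Step 1: Add prefix 'fore-' to 'warn' = 'forewarn'
Step 2: Add suffix '-ing' to 'forewarn' = 'forewarning'

forewarning


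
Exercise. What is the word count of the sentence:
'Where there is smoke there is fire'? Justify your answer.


Split into words: Where | there | is | smoke | there | is | fire = 7 words.

7


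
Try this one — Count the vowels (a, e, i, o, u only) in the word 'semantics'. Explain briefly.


Vowels in 'semantics': e, a, i = 3 vowels.

3


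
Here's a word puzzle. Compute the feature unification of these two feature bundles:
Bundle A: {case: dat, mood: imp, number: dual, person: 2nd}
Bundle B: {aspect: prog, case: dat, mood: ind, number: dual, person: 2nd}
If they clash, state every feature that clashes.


Compare features:
aspect: A=_ vs B=prog -> unified: prog
case: A=dat vs B=dat -> unified: dat
mood: A=imp vs B=ind -> CLASH
number: A=dual vs B=dual -> unified: dual
person: A=2nd vs B=2nd -> unified: 2nd
Clash detected on feature 'mood' (imp vs ind); unification fails.

CLASH on 'mood' (imp vs ind)


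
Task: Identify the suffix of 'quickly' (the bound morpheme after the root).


The word 'quickly' = 'quick' (root) + '-ly' (suffix). The suffix is '-ly'.

ly


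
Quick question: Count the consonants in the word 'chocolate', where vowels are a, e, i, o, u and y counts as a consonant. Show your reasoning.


Consonants in 'chocolate': c, h, c, l, t = 5 consonants.

5


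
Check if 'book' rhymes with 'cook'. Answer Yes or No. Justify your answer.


Rime (stressed vowel + following sounds) of 'book': -ook = /ʊk/
Rime of 'cook': -ook = /ʊk/
/ʊk/ and /ʊk/ are the same ending sound, so the words rhyme.

Yes


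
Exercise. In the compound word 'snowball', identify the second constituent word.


Split 'snowball' into 'snow' + 'ball'. The second part is 'ball'.

ball


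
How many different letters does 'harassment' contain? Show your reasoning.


Unique letters in 'harassment': {a, e, h, m, n, r, s, t} = 8 distinct letters.

8


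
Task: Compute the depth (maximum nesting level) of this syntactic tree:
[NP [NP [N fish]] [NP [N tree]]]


Count bracket nesting levels:
'[' at pos 0: depth = 1
'[' at pos 4: depth = 2
'[' at pos 8: depth = 3
'[' at pos 18: depth = 2
'[' at pos 22: depth = 3
Maximum depth reached: 3

3


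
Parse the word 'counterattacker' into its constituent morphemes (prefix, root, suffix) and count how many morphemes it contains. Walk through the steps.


Step 1: Identify prefix: 'counter' (meaning: against)
Step 2: Identify root: 'attack'
Step 3: Identify suffix(es): 'er'
Decomposition: counter- (prefix: against) + attack (root) + -er (suffix: one who)
Total morphemes: 3

3 morphemes (counter- (prefix: against) + attack (root) + -er (suffix: one who))


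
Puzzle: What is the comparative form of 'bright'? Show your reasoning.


Apply comparative formation (add -er): 'bright' -> 'brighter'.

brighter


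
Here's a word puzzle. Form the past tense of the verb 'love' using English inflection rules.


Apply rule: Add -d (word ends in -e). 'love' becomes 'loved'.

loved


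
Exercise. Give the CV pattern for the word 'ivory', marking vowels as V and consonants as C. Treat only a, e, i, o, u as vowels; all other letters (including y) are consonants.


Letter mapping: i = V, v = C, o = V, r = C, y = C.

VCVCC


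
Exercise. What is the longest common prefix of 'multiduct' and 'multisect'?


Compare from the start: 5 characters match: 'multi'. Mismatch at position 6: 'd' vs 's'.

multi


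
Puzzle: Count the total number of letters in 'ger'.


Spell out 'ger' and number each letter: g(1), e(2), r(3). Total: 3 letters.

3


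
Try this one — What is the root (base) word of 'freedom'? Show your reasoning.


Remove suffix '-dom' from 'freedom' to get root 'free'.

free


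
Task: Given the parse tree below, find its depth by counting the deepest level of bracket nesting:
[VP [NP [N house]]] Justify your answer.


Count bracket nesting levels:
'[' at pos 0: depth = 1
'[' at pos 4: depth = 2
'[' at pos 8: depth = 3
Maximum depth reached: 3

3


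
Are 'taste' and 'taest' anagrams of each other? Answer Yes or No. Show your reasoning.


Sorted letters of 'taste': 'aestt'
Sorted letters of 'taest': 'aestt'
They match.

Yes


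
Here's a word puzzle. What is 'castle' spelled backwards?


Reverse 'castle' character by character: 'eltsac'.

eltsac


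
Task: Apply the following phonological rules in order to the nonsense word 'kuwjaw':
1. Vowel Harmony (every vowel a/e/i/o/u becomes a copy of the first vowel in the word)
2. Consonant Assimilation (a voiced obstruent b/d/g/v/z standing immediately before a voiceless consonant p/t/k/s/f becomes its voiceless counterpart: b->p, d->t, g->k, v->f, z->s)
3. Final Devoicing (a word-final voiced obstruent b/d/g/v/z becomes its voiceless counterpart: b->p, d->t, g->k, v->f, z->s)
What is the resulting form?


Starting form: 'kuwjaw'
Rule 1: Vowel Harmony: all vowels become 'u' (matching first vowel). 'kuwjaw' -> 'kuwjuw'
Rule 2: Consonant Assimilation: no voiced obstruent (b/d/g/v/z) stands immediately before a voiceless consonant (p/t/k/s/f). No change.
Rule 3: Final Devoicing: final consonant 'w' is not one of the voiced obstruents b/d/g/v/z. No change.
Final form: 'kuwjuw'

kuwjuw


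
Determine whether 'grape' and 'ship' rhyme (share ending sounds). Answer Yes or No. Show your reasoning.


Rime (stressed vowel + following sounds) of 'grape': -ape = /eɪp/
Rime of 'ship': -ip = /ɪp/
/eɪp/ and /ɪp/ are different ending sounds, so the words do not rhyme.

No


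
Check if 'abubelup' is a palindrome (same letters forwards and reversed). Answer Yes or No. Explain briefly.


Forward: 'abubelup'
Reversed: 'pulebuba'
They differ.

No


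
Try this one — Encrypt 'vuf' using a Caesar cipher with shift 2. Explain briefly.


Shift each letter by 2: v -> x, u -> w, f -> h. Result: 'xwh'.

xwh


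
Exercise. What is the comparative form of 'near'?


Apply comparative formation (add -er): 'near' -> 'nearer'.

nearer


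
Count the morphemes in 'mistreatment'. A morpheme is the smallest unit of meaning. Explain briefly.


Decomposition: mis- (prefix) + treat (root) + -ment (suffix) = 3 morpheme(s)

3 morphemes


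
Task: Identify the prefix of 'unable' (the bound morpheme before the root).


The word 'unable' = 'un' (prefix) + 'able' (root). The prefix is 'un'.

un


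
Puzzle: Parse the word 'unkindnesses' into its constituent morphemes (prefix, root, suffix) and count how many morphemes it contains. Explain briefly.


Step 1: Identify prefix: 'un' (meaning: not/reverse)
Step 2: Identify root: 'kind'
Step 3: Identify suffix(es): 'ness, es'
Decomposition: un- (prefix: not/reverse) + kind (root) + -ness (suffix: state of) + -es (plural)
Total morphemes: 4

4 morphemes (un- (prefix: not/reverse) + kind (root) + -ness (suffix: state of) + -es (plural))


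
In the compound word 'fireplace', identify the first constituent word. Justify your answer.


Split 'fireplace' into 'fire' + 'place'. The first part is 'fire'.

fire


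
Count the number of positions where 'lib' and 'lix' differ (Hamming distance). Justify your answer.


Alignment:
Position 1: 'l' vs 'l' = match
Position 2: 'i' vs 'i' = match
Position 3: 'b' vs 'x' = DIFFER
Total differences: 1

1


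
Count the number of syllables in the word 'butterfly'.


Break 'butterfly' into syllables: but-ter-fly -> but | ter | fly = 3 syllables

3 syllables


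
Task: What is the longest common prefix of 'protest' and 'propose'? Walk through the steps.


Compare from the start: 3 characters match: 'pro'. Mismatch at position 4: 't' vs 'p'.

pro


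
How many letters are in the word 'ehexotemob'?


Spell out 'ehexotemob' and number each letter: e(1), h(2), e(3), x(4), o(5), t(6), e(7), m(8), o(9), b(10). Total: 10 letters.

10


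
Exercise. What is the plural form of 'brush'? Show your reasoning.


Apply rule: Add -es (sibilant/fricative ending). 'brush' becomes 'brushes'.

brushes


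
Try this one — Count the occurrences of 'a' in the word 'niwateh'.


Letter 'a' in 'niwateh': found at position(s) 4 = 1 occurrence(s).

1


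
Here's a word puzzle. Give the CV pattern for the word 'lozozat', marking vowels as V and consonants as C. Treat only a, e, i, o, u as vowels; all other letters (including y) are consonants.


Letter mapping: l = C, o = V, z = C, o = V, z = C, a = V, t = C.

CVCVCVC


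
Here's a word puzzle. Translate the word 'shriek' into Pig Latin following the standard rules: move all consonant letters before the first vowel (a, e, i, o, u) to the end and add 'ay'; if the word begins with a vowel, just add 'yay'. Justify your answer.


'shriek': move consonant cluster 'shr' to end and add 'ay': 'iekshray'.

iekshray


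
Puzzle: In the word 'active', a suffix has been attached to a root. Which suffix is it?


The word 'active' = 'act' (root) + '-ive' (suffix). The suffix is '-ive'.

ive


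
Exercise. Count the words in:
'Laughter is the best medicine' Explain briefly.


Split into words: Laughter | is | the | best | medicine = 5 words.

5


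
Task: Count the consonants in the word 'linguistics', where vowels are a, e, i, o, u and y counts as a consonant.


Consonants in 'linguistics': l, n, g, s, t, c, s = 7 consonants.

7


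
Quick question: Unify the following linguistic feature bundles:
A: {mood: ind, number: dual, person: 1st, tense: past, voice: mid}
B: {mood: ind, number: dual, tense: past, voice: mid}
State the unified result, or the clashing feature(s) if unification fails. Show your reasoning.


Compare features:
mood: A=ind vs B=ind -> unified: ind
number: A=dual vs B=dual -> unified: dual
person: A=1st vs B=_ -> unified: 1st
tense: A=past vs B=past -> unified: past
voice: A=mid vs B=mid -> unified: mid
No clashes found.

Unified: {mood: ind, number: dual, person: 1st, tense: past, voice: mid}


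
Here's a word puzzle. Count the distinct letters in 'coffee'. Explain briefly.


Unique letters in 'coffee': {c, e, f, o} = 4 distinct letters.

4


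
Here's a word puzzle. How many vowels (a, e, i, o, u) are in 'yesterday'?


Vowels in 'yesterday': e, e, a = 3 vowels.

3


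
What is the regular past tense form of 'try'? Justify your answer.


Apply rule: Change -y to -ied. 'try' becomes 'tried'.

tried


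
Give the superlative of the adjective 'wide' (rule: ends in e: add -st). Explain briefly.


Apply superlative formation (ends in e: add -st): 'wide' -> 'widest'.

widest


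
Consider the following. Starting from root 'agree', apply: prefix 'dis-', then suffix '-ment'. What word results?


Step 1: Add prefix 'dis-' to 'agree' = 'disagree'
Step 2: Add suffix '-ment' to 'disagree' = 'disagreement'

disagreement


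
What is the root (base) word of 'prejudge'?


Remove prefix 'pre' from 'prejudge' to get root 'judge'.

judge


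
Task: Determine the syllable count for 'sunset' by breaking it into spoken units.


Break 'sunset' into syllables: sun-set -> sun | set = 2 syllables

2 syllables


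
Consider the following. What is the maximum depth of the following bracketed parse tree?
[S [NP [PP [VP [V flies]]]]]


Count bracket nesting levels:
'[' at pos 0: depth = 1
'[' at pos 3: depth = 2
'[' at pos 7: depth = 3
'[' at pos 11: depth = 4
'[' at pos 15: depth = 5
Maximum depth reached: 5

5


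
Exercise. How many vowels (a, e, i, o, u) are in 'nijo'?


Vowels in 'nijo': i, o = 2 vowels.

2


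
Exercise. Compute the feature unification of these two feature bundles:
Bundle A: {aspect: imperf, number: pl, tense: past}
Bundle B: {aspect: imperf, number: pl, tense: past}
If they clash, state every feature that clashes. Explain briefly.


Compare features:
aspect: A=imperf vs B=imperf -> unified: imperf
number: A=pl vs B=pl -> unified: pl
tense: A=past vs B=past -> unified: past
No clashes found.

Unified: {aspect: imperf, number: pl, tense: past}


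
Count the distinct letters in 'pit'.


Unique letters in 'pit': {i, p, t} = 3 distinct letters.

3


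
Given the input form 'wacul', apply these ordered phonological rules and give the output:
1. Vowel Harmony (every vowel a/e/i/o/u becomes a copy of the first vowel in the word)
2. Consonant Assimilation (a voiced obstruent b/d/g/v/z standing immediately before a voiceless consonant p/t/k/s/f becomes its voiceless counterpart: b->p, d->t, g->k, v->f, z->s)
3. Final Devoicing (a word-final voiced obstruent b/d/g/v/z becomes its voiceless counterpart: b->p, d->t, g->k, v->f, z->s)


Starting form: 'wacul'
Rule 1: Vowel Harmony: all vowels become 'a' (matching first vowel). 'wacul' -> 'wacal'
Rule 2: Consonant Assimilation: no voiced obstruent (b/d/g/v/z) stands immediately before a voiceless consonant (p/t/k/s/f). No change.
Rule 3: Final Devoicing: final consonant 'l' is not one of the voiced obstruents b/d/g/v/z. No change.
Final form: 'wacal'

wacal


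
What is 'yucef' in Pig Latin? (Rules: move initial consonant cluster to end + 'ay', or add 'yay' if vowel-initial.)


'yucef': move consonant cluster 'y' to end and add 'ay': 'ucefyay'.

ucefyay


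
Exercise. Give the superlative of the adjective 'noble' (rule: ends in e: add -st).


Apply superlative formation (ends in e: add -st): 'noble' -> 'noblest'.

noblest


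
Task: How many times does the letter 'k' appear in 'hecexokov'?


Letter 'k' in 'hecexokov': found at position(s) 7 = 1 occurrence(s).

1


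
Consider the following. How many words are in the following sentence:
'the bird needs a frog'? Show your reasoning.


Split into words: the | bird | needs | a | frog = 5 words.

5


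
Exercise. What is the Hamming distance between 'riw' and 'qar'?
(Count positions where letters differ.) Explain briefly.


Alignment:
Position 1: 'r' vs 'q' = DIFFER
Position 2: 'i' vs 'a' = DIFFER
Position 3: 'w' vs 'r' = DIFFER
Total differences: 3

3


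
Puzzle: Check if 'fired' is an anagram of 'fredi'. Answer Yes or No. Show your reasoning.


Sorted letters of 'fired': 'defir'
Sorted letters of 'fredi': 'defir'
They match.

Yes


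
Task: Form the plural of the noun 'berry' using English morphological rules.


Apply rule: Change -y to -ies (consonant + y). 'berry' becomes 'berries'.

berries


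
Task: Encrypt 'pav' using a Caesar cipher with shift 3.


Shift each letter by 3: p -> s, a -> d, v -> y. Result: 'sdy'.

sdy


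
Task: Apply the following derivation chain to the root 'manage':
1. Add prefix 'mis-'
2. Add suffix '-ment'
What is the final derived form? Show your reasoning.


Step 1: Add prefix 'mis-' to 'manage' = 'mismanage'
Step 2: Add suffix '-ment' to 'mismanage' = 'mismanagement'

mismanagement
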